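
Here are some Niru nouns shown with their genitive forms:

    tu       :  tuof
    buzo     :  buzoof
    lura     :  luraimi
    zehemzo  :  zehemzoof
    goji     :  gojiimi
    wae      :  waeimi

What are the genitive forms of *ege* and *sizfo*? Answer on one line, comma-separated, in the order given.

The suffix is conditioned by the last vowel: -of when the last vowel of the stem is a rounded vowel (*tu*, *buzo*, *zehemzo*); -imi when the last vowel of the stem is an unrounded vowel (*lura*, *goji*, *wae*).
*ege*: last vowel = /e/, an unrounded vowel → -imi → *egeimi*.
The last vowel of *sizfo* is /o/, which is a rounded vowel, so the suffix is -of, giving *sizfoof*.

egeimi, sizfoof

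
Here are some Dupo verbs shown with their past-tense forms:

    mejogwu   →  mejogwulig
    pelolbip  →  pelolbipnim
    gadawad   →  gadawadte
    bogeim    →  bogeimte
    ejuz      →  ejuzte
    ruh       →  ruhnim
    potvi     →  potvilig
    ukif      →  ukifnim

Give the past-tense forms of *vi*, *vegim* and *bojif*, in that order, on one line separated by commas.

Looking at the final sound of each stem: -nim when the stem ends in a voiceless consonant (*pelolbip*, *ruh*, *ukif*); -te when the stem ends in a voiced consonant (*gadawad*, *bogeim*, *ejuz*); -lig when the stem ends in a vowel (*mejogwu*, *potvi*).
The final sound of *vi* is /i/, which is a vowel, so the suffix is -lig, giving *vilig*.
*vegim*: final sound = /m/, a voiced consonant → -te → *vegimte*.
*bojif* — final sound /f/ (a voiceless consonant) → -nim → *bojifnim*.

vilig, vegimte, bojifnim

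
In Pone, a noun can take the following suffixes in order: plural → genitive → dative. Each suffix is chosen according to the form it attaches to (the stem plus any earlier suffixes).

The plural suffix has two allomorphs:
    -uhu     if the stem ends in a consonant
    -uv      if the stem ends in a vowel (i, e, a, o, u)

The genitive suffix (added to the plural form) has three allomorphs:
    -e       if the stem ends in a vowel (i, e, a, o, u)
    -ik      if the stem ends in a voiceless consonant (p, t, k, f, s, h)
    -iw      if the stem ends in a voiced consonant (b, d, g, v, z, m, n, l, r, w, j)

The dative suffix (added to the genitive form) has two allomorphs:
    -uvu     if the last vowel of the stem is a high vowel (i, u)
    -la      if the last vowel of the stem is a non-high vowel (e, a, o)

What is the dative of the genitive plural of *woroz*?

The final sound of *woroz* is /z/, which is a consonant, so the plural suffix is -uhu, giving *worozuhu*.
Since the final sound of the plural form *worozuhu* is /u/ (a vowel), it takes -e, giving *worozuhue*.
The genitive form *worozuhue*: last vowel = /e/, a non-high vowel → -la → *worozuhuela*.

worozuhuela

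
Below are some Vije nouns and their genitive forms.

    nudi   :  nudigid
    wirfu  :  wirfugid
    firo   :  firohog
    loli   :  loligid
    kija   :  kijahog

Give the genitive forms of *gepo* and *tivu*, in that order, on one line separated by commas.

gepohog, tivugid

Looking at the last vowel of each stem: -gid when the last vowel of the stem is a high vowel (*nudi*, *wirfu*, *loli*); -hog when the last vowel of the stem is a non-high vowel (*firo*, *kija*).
*gepo* — last vowel /o/ (a non-high vowel) → -hog → *gepohog*.
Since the last vowel of *tivu* is /u/ (a high vowel), it takes -gid, giving *tivugid*.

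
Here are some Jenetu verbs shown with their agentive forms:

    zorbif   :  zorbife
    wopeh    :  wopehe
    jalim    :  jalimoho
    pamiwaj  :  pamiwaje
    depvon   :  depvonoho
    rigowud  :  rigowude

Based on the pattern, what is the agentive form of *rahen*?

rahenoho

The pattern is nasality of the final consonant: -oho when the stem ends in a nasal (*jalim*, *depvon*); -e when the stem ends in a non-nasal consonant (*zorbif*, *wopeh*, *pamiwaj*, *rigowud*).
*rahen*: final consonant = /n/, a nasal → -oho → *rahenoho*.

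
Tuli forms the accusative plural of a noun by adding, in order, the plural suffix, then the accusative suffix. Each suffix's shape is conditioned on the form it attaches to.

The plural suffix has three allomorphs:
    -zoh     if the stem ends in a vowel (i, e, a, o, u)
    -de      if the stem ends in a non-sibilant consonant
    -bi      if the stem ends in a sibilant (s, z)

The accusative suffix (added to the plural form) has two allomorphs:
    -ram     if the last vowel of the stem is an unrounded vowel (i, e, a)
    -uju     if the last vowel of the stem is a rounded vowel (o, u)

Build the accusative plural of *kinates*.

The final sound of *kinates* is /s/, which is a sibilant, so the plural suffix is -bi, giving *kinatesbi*.
The plural form *kinatesbi*: last vowel = /i/, an unrounded vowel → -ram → *kinatesbiram*.

kinatesbiram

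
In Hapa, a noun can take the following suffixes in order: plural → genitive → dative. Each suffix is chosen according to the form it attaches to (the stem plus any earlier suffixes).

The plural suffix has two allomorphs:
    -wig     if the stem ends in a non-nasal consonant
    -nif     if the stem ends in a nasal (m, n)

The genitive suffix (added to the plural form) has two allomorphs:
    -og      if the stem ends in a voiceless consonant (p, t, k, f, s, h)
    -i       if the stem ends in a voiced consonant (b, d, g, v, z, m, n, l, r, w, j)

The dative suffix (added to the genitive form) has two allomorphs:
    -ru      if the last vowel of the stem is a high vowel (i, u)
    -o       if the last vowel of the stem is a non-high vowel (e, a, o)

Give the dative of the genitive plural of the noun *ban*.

*ban*: final consonant = /n/, a nasal → -nif → *bannif*.
The final consonant of the plural form *bannif* is /f/, which is voiceless, so the genitive suffix is -og, giving *bannifog*.
Since the last vowel of the genitive form *bannifog* is /o/ (a non-high vowel), it takes -o, giving *bannifogo*.

bannifogo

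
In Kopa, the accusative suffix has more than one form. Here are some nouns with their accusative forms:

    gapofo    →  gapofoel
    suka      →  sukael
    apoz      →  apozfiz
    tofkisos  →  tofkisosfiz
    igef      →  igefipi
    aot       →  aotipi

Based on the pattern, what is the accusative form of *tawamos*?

The alternation tracks the final sound of the stem — -fiz when the stem ends in a sibilant (*apoz*, *tofkisos*); -ipi when the stem ends in a non-sibilant consonant (*igef*, *aot*); -el when the stem ends in a vowel (*gapofo*, *suka*).
*tawamos* — final sound /s/ (a sibilant) → -fiz → *tawamosfiz*.

tawamosfiz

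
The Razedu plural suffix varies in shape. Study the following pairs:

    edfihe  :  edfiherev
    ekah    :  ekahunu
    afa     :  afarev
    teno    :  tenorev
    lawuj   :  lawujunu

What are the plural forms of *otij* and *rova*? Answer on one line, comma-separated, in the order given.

otijunu, rovarev

The suffix is conditioned by the final sound: -unu when the stem ends in a consonant (*ekah*, *lawuj*); -rev when the stem ends in a vowel (*edfihe*, *afa*, *teno*).
Since the final sound of *otij* is /j/ (a consonant), it takes -unu, giving *otijunu*.
*rova* — final sound /a/ (a vowel) → -rev → *rovarev*.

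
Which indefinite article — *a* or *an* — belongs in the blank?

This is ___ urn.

The indefinite article is chosen by the initial *sound* of the following word, not its spelling.
*urn* begins with the sound /ɜr/ (u pronounced /ɜr/) — a vowel sound.
So the article is *an*: This is an urn.

an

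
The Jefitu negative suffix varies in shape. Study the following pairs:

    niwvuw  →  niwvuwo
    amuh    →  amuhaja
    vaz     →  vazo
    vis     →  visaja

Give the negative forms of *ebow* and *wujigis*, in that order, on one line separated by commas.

ebowo, wujigisaja

Looking at the final consonant of each stem: -aja when the stem ends in a voiceless consonant (*amuh*, *vis*); -o when the stem ends in a voiced consonant (*niwvuw*, *vaz*).
Since the final consonant of *ebow* is /w/ (voiced), it takes -o, giving *ebowo*.
The final consonant of *wujigis* is /s/, which is voiceless, so the suffix is -aja, giving *wujigisaja*.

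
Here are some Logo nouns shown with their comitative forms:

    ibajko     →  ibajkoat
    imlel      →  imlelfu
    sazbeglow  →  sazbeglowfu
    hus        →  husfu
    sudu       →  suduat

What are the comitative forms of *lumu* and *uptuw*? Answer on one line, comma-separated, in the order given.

The pattern is consonant vs. vowel: -fu when the stem ends in a consonant (*imlel*, *sazbeglow*, *hus*); -at when the stem ends in a vowel (*ibajko*, *sudu*).
*lumu*: final sound = /u/, a vowel → -at → *lumuat*.
*uptuw* — final sound /w/ (a consonant) → -fu → *uptuwfu*.

lumuat, uptuwfu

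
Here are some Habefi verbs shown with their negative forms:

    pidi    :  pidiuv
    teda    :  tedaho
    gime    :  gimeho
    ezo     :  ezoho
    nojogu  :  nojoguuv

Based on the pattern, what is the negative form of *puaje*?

puajeho

The pattern is height harmony: -uv when the last vowel of the stem is a high vowel (*pidi*, *nojogu*); -ho when the last vowel of the stem is a non-high vowel (*teda*, *gime*, *ezo*).
*puaje* — last vowel /e/ (a non-high vowel) → -ho → *puajeho*.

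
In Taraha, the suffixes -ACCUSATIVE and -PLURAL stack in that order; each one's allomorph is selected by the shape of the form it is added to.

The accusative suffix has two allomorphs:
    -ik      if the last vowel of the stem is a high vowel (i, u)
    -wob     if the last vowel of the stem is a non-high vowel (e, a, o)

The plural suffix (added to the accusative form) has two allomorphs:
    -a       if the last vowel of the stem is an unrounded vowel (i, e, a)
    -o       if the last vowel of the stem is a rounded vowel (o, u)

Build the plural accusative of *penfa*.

Since the last vowel of *penfa* is /a/ (a non-high vowel), it takes -wob, giving *penfawob*.
The last vowel of the accusative form *penfawob* is /o/, which is a rounded vowel, so the plural suffix is -o, giving *penfawobo*.

penfawobo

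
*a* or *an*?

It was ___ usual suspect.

The indefinite article is chosen by the initial *sound* of the following word, not its spelling.
*usual* begins with the sound /juː/ (u pronounced /juː/) — a consonant sound.
So the article is *a*: It was a usual suspect.

a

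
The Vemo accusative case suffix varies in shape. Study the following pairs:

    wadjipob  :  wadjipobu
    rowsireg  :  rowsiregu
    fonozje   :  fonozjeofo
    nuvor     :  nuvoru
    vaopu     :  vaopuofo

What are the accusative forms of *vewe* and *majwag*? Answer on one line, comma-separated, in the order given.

The suffix is conditioned by the final sound: -u when the stem ends in a consonant (*wadjipob*, *rowsireg*, *nuvor*); -ofo when the stem ends in a vowel (*fonozje*, *vaopu*).
*vewe*: final sound = /e/, a vowel → -ofo → *veweofo*.
*majwag*: final sound = /g/, a consonant → -u → *majwagu*.

veweofo, majwagu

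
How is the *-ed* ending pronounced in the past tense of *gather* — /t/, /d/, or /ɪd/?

The stem *gather* ends in a voiced sound other than /d/.
The -ed suffix is realized as /ɪd/ after /t, d/; as /t/ after other voiceless consonants; and as /d/ after other voiced sounds.
So -ed on *gather* is pronounced /d/.

/d/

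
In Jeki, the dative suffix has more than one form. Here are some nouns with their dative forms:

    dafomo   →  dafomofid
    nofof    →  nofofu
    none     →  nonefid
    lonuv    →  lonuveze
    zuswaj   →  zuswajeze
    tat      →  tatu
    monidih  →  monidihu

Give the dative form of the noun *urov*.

uroveze

The pattern is voicing of the final sound: -u when the stem ends in a voiceless consonant (*nofof*, *tat*, *monidih*); -eze when the stem ends in a voiced consonant (*lonuv*, *zuswaj*); -fid when the stem ends in a vowel (*dafomo*, *none*).
Since the final sound of *urov* is /v/ (a voiced consonant), it takes -eze, giving *uroveze*.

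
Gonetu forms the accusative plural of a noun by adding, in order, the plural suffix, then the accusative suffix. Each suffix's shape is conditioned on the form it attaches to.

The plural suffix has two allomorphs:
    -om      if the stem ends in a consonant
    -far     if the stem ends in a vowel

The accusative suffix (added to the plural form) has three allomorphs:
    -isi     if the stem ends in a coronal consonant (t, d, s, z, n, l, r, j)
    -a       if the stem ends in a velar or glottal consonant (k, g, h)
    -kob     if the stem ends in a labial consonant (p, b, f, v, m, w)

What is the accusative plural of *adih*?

adihomkob

The final sound of *adih* is /h/, which is a consonant, so the plural suffix is -om, giving *adihom*.
The plural form *adihom* — final consonant /m/ (labial) → -kob → *adihomkob*.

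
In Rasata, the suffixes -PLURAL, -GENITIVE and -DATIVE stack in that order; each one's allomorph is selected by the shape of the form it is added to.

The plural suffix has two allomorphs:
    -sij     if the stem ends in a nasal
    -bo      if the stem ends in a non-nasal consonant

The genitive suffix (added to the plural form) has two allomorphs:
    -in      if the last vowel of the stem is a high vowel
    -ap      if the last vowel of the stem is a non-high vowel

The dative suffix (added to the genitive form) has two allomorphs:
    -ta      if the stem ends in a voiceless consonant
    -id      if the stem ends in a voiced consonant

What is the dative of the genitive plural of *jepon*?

jeponsijinid

The final consonant of *jepon* is /n/, which is a nasal, so the plural suffix is -sij, giving *jeponsij*.
The plural form *jeponsij*: last vowel = /i/, a high vowel → -in → *jeponsijin*.
The genitive form *jeponsijin*: final consonant = /n/, voiced → -id → *jeponsijinid*.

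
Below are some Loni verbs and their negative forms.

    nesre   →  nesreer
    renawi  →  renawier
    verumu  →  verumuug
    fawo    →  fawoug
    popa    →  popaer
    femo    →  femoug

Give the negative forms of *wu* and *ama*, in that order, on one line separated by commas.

wuug, amaer

The pattern is rounding harmony: -ug when the last vowel of the stem is a rounded vowel (*verumu*, *fawo*, *femo*); -er when the last vowel of the stem is an unrounded vowel (*nesre*, *renawi*, *popa*).
Since the last vowel of *wu* is /u/ (a rounded vowel), it takes -ug, giving *wuug*.
*ama* — last vowel /a/ (an unrounded vowel) → -er → *amaer*.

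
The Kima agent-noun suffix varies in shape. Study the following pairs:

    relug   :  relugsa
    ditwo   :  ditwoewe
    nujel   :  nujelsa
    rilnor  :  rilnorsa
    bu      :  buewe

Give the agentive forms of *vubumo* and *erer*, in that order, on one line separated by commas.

vubumoewe, erersa

The alternation tracks the final sound of the stem — -sa when the stem ends in a consonant (*relug*, *nujel*, *rilnor*); -ewe when the stem ends in a vowel (*ditwo*, *bu*).
Since the final sound of *vubumo* is /o/ (a vowel), it takes -ewe, giving *vubumoewe*.
The final sound of *erer* is /r/, which is a consonant, so the suffix is -sa, giving *erersa*.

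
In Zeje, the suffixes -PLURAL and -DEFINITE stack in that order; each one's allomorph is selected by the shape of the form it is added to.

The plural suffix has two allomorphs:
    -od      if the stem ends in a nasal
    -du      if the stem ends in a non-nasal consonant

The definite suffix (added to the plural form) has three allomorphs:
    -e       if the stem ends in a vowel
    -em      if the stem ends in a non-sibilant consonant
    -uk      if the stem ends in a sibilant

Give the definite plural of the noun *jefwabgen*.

*jefwabgen* — final consonant /n/ (a nasal) → -od → *jefwabgenod*.
The plural form *jefwabgenod* — final sound /d/ (a non-sibilant consonant) → -em → *jefwabgenodem*.

jefwabgenodem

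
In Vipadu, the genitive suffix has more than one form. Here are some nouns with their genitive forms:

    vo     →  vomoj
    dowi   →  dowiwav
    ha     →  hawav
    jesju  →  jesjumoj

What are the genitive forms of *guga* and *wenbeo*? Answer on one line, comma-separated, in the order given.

gugawav, wenbeomoj

The alternation tracks the last vowel of the stem — -moj when the last vowel of the stem is a rounded vowel (*vo*, *jesju*); -wav when the last vowel of the stem is an unrounded vowel (*dowi*, *ha*).
The last vowel of *guga* is /a/, which is an unrounded vowel, so the suffix is -wav, giving *gugawav*.
*wenbeo*: last vowel = /o/, a rounded vowel → -moj → *wenbeomoj*.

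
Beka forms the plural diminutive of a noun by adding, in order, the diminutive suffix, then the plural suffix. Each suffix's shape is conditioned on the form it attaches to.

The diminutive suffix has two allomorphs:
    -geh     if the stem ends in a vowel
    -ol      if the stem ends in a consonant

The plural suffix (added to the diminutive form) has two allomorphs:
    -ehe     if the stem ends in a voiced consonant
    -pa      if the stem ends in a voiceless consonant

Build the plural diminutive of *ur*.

*ur* — final sound /r/ (a consonant) → -ol → *urol*.
Since the final consonant of the diminutive form *urol* is /l/ (voiced), it takes -ehe, giving *urolehe*.

urolehe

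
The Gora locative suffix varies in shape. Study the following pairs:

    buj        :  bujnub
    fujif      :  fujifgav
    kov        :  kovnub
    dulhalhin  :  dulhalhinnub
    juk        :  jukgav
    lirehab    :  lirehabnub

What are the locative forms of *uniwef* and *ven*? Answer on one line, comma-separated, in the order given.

The alternation tracks the final consonant of the stem — -gav when the stem ends in a voiceless consonant (*fujif*, *juk*); -nub when the stem ends in a voiced consonant (*buj*, *kov*, *dulhalhin*, *lirehab*).
The final consonant of *uniwef* is /f/, which is voiceless, so the suffix is -gav, giving *uniwefgav*.
*ven*: final consonant = /n/, voiced → -nub → *vennub*.

uniwefgav, vennub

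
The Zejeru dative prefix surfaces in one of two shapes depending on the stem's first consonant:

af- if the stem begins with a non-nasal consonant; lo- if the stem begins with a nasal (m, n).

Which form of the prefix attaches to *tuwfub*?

The first consonant of *tuwfub* is /t/, which is non-nasal, so the prefix is af-.

af-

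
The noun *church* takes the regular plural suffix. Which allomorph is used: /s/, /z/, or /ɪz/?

/ɪz/

The stem *church* ends in a sibilant (/s, z, ʃ, ʒ, tʃ, dʒ/).
The plural suffix surfaces as /ɪz/ after sibilants, /s/ after other voiceless consonants, and /z/ after other voiced sounds.
So the plural -s on *church* is pronounced /ɪz/.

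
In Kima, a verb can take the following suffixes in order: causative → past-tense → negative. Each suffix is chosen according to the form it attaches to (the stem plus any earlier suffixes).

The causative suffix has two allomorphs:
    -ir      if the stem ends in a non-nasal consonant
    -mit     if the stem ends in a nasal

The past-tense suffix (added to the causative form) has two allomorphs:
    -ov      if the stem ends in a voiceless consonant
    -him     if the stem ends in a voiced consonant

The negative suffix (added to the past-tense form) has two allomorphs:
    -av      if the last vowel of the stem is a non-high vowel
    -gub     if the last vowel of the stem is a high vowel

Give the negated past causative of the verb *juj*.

jujirhimgub

*juj* — final consonant /j/ (non-nasal) → -ir → *jujir*.
The final consonant of the causative form *jujir* is /r/, which is voiced, so the past-tense suffix is -him, giving *jujirhim*.
The last vowel of the past-tense form *jujirhim* is /i/, which is a high vowel, so the negative suffix is -gub, giving *jujirhimgub*.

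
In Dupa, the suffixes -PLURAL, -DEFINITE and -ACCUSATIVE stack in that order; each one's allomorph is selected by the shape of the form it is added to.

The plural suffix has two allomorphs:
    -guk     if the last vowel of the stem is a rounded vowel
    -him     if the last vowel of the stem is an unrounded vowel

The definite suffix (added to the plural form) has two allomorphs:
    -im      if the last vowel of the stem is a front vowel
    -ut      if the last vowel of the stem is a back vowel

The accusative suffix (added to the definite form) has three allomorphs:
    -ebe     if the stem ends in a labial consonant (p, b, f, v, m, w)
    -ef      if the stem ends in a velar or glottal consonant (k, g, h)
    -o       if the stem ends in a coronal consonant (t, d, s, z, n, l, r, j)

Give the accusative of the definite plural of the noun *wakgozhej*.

wakgozhejhimimebe

*wakgozhej* — last vowel /e/ (an unrounded vowel) → -him → *wakgozhejhim*.
The plural form *wakgozhejhim*: last vowel = /i/, a front vowel → -im → *wakgozhejhimim*.
The final consonant of the definite form *wakgozhejhimim* is /m/, which is labial, so the accusative suffix is -ebe, giving *wakgozhejhimimebe*.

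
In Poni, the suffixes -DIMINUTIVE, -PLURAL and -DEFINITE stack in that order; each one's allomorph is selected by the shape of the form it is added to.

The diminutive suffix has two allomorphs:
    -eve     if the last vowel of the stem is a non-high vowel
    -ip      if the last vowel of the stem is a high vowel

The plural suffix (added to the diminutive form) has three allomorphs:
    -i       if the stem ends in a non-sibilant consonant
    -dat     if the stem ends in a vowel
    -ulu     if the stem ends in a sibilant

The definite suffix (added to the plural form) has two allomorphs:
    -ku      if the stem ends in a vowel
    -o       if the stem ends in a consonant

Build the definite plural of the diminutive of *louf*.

loufipiku

*louf* — last vowel /u/ (a high vowel) → -ip → *loufip*.
The final sound of the diminutive form *loufip* is /p/, which is a non-sibilant consonant, so the plural suffix is -i, giving *loufipi*.
The plural form *loufipi* — final sound /i/ (a vowel) → -ku → *loufipiku*.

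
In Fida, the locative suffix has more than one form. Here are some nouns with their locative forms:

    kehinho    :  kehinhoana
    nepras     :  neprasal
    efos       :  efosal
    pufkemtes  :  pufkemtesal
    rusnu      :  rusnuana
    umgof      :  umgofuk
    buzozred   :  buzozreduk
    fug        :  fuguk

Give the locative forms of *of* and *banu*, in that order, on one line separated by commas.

The suffix is conditioned by the final sound: -al when the stem ends in a sibilant (*nepras*, *efos*, *pufkemtes*); -uk when the stem ends in a non-sibilant consonant (*umgof*, *buzozred*, *fug*); -ana when the stem ends in a vowel (*kehinho*, *rusnu*).
*of*: final sound = /f/, a non-sibilant consonant → -uk → *ofuk*.
*banu* — final sound /u/ (a vowel) → -ana → *banuana*.

ofuk, banuana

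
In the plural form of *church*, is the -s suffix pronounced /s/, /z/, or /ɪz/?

The stem *church* ends in a sibilant (/s, z, ʃ, ʒ, tʃ, dʒ/).
The plural suffix surfaces as /ɪz/ after sibilants, /s/ after other voiceless consonants, and /z/ after other voiced sounds.
So the plural -s on *church* is pronounced /ɪz/.

/ɪz/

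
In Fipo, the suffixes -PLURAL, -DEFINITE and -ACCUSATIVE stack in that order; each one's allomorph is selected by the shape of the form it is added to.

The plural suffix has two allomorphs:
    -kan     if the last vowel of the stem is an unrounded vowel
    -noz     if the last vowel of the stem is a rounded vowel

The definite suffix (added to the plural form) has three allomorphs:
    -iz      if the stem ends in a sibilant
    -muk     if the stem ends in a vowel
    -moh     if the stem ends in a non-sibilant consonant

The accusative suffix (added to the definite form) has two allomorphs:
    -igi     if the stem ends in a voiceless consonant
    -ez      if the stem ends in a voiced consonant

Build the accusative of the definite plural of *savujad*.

savujadkanmohigi

*savujad* — last vowel /a/ (an unrounded vowel) → -kan → *savujadkan*.
The plural form *savujadkan* — final sound /n/ (a non-sibilant consonant) → -moh → *savujadkanmoh*.
The definite form *savujadkanmoh*: final consonant = /h/, voiceless → -igi → *savujadkanmohigi*.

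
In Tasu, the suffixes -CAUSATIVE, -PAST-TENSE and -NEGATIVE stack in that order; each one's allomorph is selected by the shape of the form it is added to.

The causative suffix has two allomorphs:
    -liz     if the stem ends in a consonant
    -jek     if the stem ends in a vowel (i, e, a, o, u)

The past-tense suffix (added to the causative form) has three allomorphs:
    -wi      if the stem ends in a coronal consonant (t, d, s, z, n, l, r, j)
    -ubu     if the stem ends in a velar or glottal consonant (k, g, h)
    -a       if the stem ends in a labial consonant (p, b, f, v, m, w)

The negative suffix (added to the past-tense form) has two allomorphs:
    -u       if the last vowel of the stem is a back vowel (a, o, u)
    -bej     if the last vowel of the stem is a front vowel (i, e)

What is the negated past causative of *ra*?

rajekubuu

The final sound of *ra* is /a/, which is a vowel, so the causative suffix is -jek, giving *rajek*.
The causative form *rajek*: final consonant = /k/, velar/glottal → -ubu → *rajekubu*.
The last vowel of the past-tense form *rajekubu* is /u/, which is a back vowel, so the negative suffix is -u, giving *rajekubuu*.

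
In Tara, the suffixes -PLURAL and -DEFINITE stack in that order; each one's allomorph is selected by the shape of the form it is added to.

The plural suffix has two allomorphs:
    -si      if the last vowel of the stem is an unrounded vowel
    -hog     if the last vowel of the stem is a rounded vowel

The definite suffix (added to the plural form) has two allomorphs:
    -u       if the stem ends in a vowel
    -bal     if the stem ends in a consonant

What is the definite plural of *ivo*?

ivohogbal

Since the last vowel of *ivo* is /o/ (a rounded vowel), it takes -hog, giving *ivohog*.
The plural form *ivohog* — final sound /g/ (a consonant) → -bal → *ivohogbal*.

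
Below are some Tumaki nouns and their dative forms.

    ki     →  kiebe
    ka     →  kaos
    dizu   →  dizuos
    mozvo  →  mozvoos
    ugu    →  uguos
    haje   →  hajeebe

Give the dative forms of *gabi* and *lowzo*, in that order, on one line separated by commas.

gabiebe, lowzoos

Looking at the last vowel of each stem: -ebe when the last vowel of the stem is a front vowel (*ki*, *haje*); -os when the last vowel of the stem is a back vowel (*ka*, *dizu*, *mozvo*, *ugu*).
The last vowel of *gabi* is /i/, which is a front vowel, so the suffix is -ebe, giving *gabiebe*.
The last vowel of *lowzo* is /o/, which is a back vowel, so the suffix is -os, giving *lowzoos*.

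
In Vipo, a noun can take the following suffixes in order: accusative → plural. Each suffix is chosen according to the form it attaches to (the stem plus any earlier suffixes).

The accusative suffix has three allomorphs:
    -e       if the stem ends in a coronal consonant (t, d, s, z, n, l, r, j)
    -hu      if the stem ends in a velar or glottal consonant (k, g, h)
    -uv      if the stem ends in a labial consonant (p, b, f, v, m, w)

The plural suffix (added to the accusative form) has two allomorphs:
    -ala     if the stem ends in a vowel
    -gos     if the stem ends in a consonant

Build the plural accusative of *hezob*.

*hezob*: final consonant = /b/, labial → -uv → *hezobuv*.
Since the final sound of the accusative form *hezobuv* is /v/ (a consonant), it takes -gos, giving *hezobuvgos*.

hezobuvgos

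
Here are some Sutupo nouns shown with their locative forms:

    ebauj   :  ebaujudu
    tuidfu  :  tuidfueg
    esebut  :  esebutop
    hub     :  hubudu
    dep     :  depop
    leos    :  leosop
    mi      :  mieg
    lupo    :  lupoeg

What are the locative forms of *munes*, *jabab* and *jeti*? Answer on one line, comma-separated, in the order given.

The suffix is conditioned by the final sound: -op when the stem ends in a voiceless consonant (*esebut*, *dep*, *leos*); -udu when the stem ends in a voiced consonant (*ebauj*, *hub*); -eg when the stem ends in a vowel (*tuidfu*, *mi*, *lupo*).
Since the final sound of *munes* is /s/ (a voiceless consonant), it takes -op, giving *munesop*.
*jabab* — final sound /b/ (a voiced consonant) → -udu → *jababudu*.
The final sound of *jeti* is /i/, which is a vowel, so the suffix is -eg, giving *jetieg*.

munesop, jababudu, jetieg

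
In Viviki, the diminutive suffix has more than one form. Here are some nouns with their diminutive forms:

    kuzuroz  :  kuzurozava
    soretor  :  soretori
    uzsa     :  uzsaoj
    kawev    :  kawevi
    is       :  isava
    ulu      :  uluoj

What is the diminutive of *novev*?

The alternation tracks the final sound of the stem — -ava when the stem ends in a sibilant (*kuzuroz*, *is*); -i when the stem ends in a non-sibilant consonant (*soretor*, *kawev*); -oj when the stem ends in a vowel (*uzsa*, *ulu*).
The final sound of *novev* is /v/, which is a non-sibilant consonant, so the suffix is -i, giving *novevi*.

novevi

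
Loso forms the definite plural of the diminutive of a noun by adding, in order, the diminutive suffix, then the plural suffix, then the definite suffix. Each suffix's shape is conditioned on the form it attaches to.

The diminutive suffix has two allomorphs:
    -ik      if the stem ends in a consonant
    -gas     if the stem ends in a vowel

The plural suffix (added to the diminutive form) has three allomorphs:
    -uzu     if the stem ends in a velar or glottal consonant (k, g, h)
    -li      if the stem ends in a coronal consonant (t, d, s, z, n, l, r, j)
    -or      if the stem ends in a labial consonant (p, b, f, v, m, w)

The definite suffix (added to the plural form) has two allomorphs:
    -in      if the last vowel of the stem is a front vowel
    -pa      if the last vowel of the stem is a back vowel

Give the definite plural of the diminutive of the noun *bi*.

bigasliin

The final sound of *bi* is /i/, which is a vowel, so the diminutive suffix is -gas, giving *bigas*.
The diminutive form *bigas* — final consonant /s/ (coronal) → -li → *bigasli*.
The plural form *bigasli* — last vowel /i/ (a front vowel) → -in → *bigasliin*.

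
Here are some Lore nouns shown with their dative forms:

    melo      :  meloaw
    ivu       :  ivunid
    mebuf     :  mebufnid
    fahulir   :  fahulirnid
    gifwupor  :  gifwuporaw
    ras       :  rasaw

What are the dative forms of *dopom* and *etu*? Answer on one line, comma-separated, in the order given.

dopomaw, etunid

Looking at the last vowel of each stem: -nid when the last vowel of the stem is a high vowel (*ivu*, *mebuf*, *fahulir*); -aw when the last vowel of the stem is a non-high vowel (*melo*, *gifwupor*, *ras*).
*dopom* — last vowel /o/ (a non-high vowel) → -aw → *dopomaw*.
*etu* — last vowel /u/ (a high vowel) → -nid → *etunid*.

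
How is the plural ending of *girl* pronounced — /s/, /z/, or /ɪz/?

The stem *girl* ends in a voiced non-sibilant sound.
The plural suffix surfaces as /ɪz/ after sibilants, /s/ after other voiceless consonants, and /z/ after other voiced sounds.
So the plural -s on *girl* is pronounced /z/.

/z/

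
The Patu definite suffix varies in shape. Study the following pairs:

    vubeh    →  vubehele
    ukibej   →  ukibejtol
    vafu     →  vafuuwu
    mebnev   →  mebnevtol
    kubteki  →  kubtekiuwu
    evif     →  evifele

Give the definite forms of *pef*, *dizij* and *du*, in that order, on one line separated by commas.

pefele, dizijtol, duuwu

The pattern is voicing of the final sound: -ele when the stem ends in a voiceless consonant (*vubeh*, *evif*); -tol when the stem ends in a voiced consonant (*ukibej*, *mebnev*); -uwu when the stem ends in a vowel (*vafu*, *kubteki*).
*pef*: final sound = /f/, a voiceless consonant → -ele → *pefele*.
Since the final sound of *dizij* is /j/ (a voiced consonant), it takes -tol, giving *dizijtol*.
The final sound of *du* is /u/, which is a vowel, so the suffix is -uwu, giving *duuwu*.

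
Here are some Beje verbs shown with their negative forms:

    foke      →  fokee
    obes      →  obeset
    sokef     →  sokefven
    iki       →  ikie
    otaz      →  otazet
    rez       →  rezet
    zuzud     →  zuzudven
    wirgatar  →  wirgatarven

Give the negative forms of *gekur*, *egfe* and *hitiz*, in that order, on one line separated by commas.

The suffix is conditioned by the final sound: -et when the stem ends in a sibilant (*obes*, *otaz*, *rez*); -ven when the stem ends in a non-sibilant consonant (*sokef*, *zuzud*, *wirgatar*); -e when the stem ends in a vowel (*foke*, *iki*).
*gekur* — final sound /r/ (a non-sibilant consonant) → -ven → *gekurven*.
Since the final sound of *egfe* is /e/ (a vowel), it takes -e, giving *egfee*.
The final sound of *hitiz* is /z/, which is a sibilant, so the suffix is -et, giving *hitizet*.

gekurven, egfee, hitizet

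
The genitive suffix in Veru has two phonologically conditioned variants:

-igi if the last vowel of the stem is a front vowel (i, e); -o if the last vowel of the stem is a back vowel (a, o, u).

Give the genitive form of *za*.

*za* — last vowel /a/ (a back vowel) → -o → *zao*.

zao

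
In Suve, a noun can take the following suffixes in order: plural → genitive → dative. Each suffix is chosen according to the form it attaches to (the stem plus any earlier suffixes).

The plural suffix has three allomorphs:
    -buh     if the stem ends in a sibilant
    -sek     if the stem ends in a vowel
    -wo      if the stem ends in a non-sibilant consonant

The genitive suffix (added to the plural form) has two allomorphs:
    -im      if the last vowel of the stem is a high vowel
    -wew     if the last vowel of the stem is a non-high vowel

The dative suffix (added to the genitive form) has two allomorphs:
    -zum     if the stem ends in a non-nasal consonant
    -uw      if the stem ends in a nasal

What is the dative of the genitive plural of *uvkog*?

The final sound of *uvkog* is /g/, which is a non-sibilant consonant, so the plural suffix is -wo, giving *uvkogwo*.
The last vowel of the plural form *uvkogwo* is /o/, which is a non-high vowel, so the genitive suffix is -wew, giving *uvkogwowew*.
The genitive form *uvkogwowew*: final consonant = /w/, non-nasal → -zum → *uvkogwowewzum*.

uvkogwowewzum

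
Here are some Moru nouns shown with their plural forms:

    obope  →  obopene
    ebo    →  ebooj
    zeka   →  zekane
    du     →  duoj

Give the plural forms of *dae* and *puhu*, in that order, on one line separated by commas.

daene, puhuoj

The alternation tracks the last vowel of the stem — -oj when the last vowel of the stem is a rounded vowel (*ebo*, *du*); -ne when the last vowel of the stem is an unrounded vowel (*obope*, *zeka*).
Since the last vowel of *dae* is /e/ (an unrounded vowel), it takes -ne, giving *daene*.
The last vowel of *puhu* is /u/, which is a rounded vowel, so the suffix is -oj, giving *puhuoj*.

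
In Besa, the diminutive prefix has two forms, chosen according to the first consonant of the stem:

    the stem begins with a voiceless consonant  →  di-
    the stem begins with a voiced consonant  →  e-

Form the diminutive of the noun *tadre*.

ditadre

*tadre*: first consonant = /t/, voiceless → di- → *ditadre*.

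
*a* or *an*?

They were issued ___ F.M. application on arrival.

The indefinite article is chosen by the initial *sound* of the following word, not its spelling.
The initialism *F.M.* is read letter by letter; the first letter, F, is pronounced /ɛf/, which begins with a vowel sound.
So the article is *an*: They were issued an F.M. application on arrival.

an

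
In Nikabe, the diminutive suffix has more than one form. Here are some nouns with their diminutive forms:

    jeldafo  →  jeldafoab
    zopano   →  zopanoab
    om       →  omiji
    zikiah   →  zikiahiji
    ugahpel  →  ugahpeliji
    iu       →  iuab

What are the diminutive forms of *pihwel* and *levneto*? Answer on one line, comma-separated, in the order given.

pihweliji, levnetoab

The pattern is consonant vs. vowel: -iji when the stem ends in a consonant (*om*, *zikiah*, *ugahpel*); -ab when the stem ends in a vowel (*jeldafo*, *zopano*, *iu*).
*pihwel* — final sound /l/ (a consonant) → -iji → *pihweliji*.
*levneto*: final sound = /o/, a vowel → -ab → *levnetoab*.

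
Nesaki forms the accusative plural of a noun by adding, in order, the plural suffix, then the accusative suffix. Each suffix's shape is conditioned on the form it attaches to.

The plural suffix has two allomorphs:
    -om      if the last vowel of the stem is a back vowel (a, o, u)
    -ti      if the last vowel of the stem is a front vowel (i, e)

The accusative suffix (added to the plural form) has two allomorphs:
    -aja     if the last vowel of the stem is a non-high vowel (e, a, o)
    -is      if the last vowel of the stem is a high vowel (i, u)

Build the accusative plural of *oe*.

oetiis

*oe* — last vowel /e/ (a front vowel) → -ti → *oeti*.
The last vowel of the plural form *oeti* is /i/, which is a high vowel, so the accusative suffix is -is, giving *oetiis*.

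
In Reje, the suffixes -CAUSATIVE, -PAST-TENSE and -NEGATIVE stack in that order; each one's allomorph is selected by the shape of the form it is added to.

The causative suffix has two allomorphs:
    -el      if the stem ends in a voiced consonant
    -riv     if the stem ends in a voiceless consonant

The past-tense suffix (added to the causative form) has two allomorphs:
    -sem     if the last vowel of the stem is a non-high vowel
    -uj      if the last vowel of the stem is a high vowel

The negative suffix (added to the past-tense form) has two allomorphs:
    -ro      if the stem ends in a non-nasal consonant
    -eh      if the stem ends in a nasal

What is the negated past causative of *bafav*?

bafavelsemeh

*bafav* — final consonant /v/ (voiced) → -el → *bafavel*.
The causative form *bafavel*: last vowel = /e/, a non-high vowel → -sem → *bafavelsem*.
The past-tense form *bafavelsem*: final consonant = /m/, a nasal → -eh → *bafavelsemeh*.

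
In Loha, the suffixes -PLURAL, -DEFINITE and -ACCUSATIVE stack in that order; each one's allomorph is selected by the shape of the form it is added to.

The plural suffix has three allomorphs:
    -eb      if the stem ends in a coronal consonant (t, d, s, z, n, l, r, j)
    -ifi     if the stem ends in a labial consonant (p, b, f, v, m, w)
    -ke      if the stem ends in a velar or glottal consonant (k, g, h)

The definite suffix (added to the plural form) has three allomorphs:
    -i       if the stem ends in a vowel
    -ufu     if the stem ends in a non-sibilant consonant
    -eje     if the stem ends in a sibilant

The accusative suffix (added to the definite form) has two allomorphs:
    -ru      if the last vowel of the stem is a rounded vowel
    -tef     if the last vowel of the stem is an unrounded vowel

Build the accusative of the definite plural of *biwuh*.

The final consonant of *biwuh* is /h/, which is velar/glottal, so the plural suffix is -ke, giving *biwuhke*.
The plural form *biwuhke*: final sound = /e/, a vowel → -i → *biwuhkei*.
The last vowel of the definite form *biwuhkei* is /i/, which is an unrounded vowel, so the accusative suffix is -tef, giving *biwuhkeitef*.

biwuhkeitef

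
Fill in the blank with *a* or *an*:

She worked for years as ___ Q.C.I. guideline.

The indefinite article is chosen by the initial *sound* of the following word, not its spelling.
The initialism *Q.C.I.* is read letter by letter; the first letter, Q, is pronounced /kjuː/, which begins with a consonant sound.
So the article is *a*: She worked for years as a Q.C.I. guideline.

a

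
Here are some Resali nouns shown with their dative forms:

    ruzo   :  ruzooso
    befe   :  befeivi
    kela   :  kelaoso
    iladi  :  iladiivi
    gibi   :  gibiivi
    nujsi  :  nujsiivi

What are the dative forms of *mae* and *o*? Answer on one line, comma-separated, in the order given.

The alternation tracks the last vowel of the stem — -ivi when the last vowel of the stem is a front vowel (*befe*, *iladi*, *gibi*, *nujsi*); -oso when the last vowel of the stem is a back vowel (*ruzo*, *kela*).
*mae*: last vowel = /e/, a front vowel → -ivi → *maeivi*.
The last vowel of *o* is /o/, which is a back vowel, so the suffix is -oso, giving *ooso*.

maeivi, ooso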